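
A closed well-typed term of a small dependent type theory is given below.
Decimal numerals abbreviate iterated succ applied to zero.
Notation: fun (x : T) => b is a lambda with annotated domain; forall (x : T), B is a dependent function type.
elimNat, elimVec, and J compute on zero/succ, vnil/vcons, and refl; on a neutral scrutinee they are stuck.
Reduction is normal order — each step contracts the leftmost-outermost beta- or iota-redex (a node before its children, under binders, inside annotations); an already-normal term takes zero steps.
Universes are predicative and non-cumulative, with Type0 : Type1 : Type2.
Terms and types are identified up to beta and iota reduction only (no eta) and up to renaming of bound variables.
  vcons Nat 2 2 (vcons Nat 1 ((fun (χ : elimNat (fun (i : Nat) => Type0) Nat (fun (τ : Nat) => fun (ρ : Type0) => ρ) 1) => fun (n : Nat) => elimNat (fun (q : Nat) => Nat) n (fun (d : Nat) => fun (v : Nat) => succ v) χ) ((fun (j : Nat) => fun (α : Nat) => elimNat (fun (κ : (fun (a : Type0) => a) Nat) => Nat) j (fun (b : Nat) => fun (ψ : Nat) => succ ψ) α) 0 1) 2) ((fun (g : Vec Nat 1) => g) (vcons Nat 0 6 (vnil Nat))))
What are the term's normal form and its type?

reduced normal form:
  vcons Nat 2 2 (vcons Nat 1 3 (vcons Nat 0 6 (vnil Nat)))
type:
  Vec Nat 3
observation: 13 normal-order steps separate the term from its normal form.


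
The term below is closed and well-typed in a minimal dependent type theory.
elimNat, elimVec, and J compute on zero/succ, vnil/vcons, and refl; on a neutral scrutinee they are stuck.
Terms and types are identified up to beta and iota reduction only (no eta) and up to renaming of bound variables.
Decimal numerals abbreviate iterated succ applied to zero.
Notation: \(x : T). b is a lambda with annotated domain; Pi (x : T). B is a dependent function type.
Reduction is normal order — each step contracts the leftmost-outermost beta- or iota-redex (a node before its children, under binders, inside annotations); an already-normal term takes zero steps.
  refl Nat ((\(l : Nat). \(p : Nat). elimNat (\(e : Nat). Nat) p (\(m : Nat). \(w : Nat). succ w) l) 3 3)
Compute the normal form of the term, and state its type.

resulting normal form:
  refl Nat 6
type:
  Eq Nat 6 6
observation: 12 normal-order steps normalize the term, beginning with a beta-redex.


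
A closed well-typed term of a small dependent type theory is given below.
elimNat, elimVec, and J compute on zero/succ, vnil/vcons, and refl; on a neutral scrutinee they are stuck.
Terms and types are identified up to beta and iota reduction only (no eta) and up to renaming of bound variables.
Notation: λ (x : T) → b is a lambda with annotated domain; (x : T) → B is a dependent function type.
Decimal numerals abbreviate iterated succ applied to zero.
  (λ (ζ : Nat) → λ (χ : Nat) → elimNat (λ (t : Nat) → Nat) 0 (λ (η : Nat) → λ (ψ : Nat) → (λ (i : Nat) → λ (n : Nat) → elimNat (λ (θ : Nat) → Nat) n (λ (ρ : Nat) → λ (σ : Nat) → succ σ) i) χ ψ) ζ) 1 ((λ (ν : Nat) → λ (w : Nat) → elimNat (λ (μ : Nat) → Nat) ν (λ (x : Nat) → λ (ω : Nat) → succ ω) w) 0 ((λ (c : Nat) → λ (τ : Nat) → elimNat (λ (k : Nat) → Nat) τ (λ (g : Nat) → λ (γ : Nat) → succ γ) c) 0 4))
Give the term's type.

type:
  Nat


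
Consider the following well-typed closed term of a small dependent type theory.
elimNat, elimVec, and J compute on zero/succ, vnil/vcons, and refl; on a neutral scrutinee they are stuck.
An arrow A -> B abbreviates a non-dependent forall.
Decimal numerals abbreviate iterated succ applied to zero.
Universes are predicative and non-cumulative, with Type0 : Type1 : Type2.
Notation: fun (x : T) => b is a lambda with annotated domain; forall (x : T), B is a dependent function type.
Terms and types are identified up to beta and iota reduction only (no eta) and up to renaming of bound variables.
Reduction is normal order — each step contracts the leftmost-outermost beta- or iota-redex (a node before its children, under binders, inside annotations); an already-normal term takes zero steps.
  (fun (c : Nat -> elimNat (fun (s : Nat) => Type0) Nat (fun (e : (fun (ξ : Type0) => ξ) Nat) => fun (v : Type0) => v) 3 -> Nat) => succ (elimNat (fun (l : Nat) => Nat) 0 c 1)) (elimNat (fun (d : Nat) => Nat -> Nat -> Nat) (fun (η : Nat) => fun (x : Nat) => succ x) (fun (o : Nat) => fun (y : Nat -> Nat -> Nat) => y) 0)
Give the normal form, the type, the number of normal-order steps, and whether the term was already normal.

resulting normal form:
  2
type:
  Nat
normal-order step count: 6
already normal: no
first contracted redex: a beta-redex


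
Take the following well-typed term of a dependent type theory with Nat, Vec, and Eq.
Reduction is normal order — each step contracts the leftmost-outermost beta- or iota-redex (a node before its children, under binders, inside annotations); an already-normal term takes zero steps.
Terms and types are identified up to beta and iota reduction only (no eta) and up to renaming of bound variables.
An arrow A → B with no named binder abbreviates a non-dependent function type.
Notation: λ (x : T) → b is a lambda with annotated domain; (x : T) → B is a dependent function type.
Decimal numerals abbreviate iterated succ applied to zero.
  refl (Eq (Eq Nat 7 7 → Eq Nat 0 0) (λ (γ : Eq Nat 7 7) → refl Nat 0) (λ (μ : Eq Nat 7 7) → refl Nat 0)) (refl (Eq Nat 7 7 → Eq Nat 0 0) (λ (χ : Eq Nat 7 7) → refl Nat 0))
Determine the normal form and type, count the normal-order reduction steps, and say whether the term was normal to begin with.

reduced normal form:
  refl (Eq (Eq Nat 7 7 → Eq Nat 0 0) (λ (γ : Eq Nat 7 7) → refl Nat 0) (λ (μ : Eq Nat 7 7) → refl Nat 0)) (refl (Eq Nat 7 7 → Eq Nat 0 0) (λ (χ : Eq Nat 7 7) → refl Nat 0))
inferred type:
  Eq (Eq (Eq Nat 7 7 → Eq Nat 0 0) (λ (γ : Eq Nat 7 7) → refl Nat 0) (λ (μ : Eq Nat 7 7) → refl Nat 0)) (refl (Eq Nat 7 7 → Eq Nat 0 0) (λ (χ : Eq Nat 7 7) → refl Nat 0)) (refl (Eq Nat 7 7 → Eq Nat 0 0) (λ (ρ : Eq Nat 7 7) → refl Nat 0))
steps to reach normal form (normal order): 0
started in normal form: yes


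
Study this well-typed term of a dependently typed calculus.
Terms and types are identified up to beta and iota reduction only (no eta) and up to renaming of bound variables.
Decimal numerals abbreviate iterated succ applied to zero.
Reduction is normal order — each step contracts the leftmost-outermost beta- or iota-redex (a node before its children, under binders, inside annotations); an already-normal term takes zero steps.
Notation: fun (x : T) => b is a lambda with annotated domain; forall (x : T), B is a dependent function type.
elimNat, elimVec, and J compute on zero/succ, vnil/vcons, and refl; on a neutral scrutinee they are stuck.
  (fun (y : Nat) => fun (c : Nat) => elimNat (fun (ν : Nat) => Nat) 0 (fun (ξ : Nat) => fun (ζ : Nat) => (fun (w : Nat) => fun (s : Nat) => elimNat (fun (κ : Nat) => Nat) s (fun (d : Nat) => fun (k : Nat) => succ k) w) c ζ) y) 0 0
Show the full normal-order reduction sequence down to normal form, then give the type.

normal-order reduction sequence:
  (fun (y : Nat) => fun (c : Nat) => elimNat (fun (ν : Nat) => Nat) 0 (fun (ξ : Nat) => fun (ζ : Nat) => (fun (w : Nat) => fun (s : Nat) => elimNat (fun (κ : Nat) => Nat) s (fun (d : Nat) => fun (k : Nat) => succ k) w) c ζ) y) 0 0
  ~> (fun (y : Nat) => elimNat (fun (c : Nat) => Nat) 0 (fun (ν : Nat) => fun (ξ : Nat) => (fun (ζ : Nat) => fun (w : Nat) => elimNat (fun (s : Nat) => Nat) w (fun (κ : Nat) => fun (d : Nat) => succ d) ζ) y ξ) 0) 0
  ~> elimNat (fun (y : Nat) => Nat) 0 (fun (c : Nat) => fun (ν : Nat) => (fun (ξ : Nat) => fun (ζ : Nat) => elimNat (fun (w : Nat) => Nat) ζ (fun (s : Nat) => fun (κ : Nat) => succ κ) ξ) 0 ν) 0
  ~> 0
type:
  Nat


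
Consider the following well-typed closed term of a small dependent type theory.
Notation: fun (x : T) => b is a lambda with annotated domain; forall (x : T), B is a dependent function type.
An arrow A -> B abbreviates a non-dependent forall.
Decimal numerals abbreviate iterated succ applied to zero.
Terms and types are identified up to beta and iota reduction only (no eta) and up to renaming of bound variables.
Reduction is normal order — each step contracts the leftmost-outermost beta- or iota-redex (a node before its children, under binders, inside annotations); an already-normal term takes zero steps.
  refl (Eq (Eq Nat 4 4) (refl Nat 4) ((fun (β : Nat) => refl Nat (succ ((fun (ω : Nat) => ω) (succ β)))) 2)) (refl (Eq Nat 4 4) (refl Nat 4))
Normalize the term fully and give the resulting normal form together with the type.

normal form:
  refl (Eq (Eq Nat 4 4) (refl Nat 4) (refl Nat 4)) (refl (Eq Nat 4 4) (refl Nat 4))
the term's type:
  Eq (Eq (Eq Nat 4 4) (refl Nat 4) (refl Nat 4)) (refl (Eq Nat 4 4) (refl Nat 4)) (refl (Eq Nat 4 4) (refl Nat 4))
observation: 2 normal-order steps separate the term from its normal form.


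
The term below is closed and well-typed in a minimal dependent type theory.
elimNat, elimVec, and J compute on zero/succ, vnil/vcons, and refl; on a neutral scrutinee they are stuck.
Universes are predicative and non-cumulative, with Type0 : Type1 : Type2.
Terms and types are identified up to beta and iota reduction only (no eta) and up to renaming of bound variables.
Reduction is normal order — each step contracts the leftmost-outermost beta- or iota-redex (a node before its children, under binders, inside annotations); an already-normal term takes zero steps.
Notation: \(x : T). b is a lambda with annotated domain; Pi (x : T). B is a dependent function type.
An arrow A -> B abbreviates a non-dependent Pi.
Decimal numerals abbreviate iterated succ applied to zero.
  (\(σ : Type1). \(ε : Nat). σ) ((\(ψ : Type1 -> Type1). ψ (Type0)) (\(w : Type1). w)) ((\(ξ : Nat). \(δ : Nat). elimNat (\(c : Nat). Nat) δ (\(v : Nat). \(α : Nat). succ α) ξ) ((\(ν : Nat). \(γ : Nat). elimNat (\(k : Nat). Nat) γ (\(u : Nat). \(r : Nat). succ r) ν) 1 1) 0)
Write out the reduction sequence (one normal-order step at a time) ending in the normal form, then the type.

normal-order reduction sequence:
  (\(σ : Type1). \(ε : Nat). σ) ((\(ψ : Type1 -> Type1). ψ (Type0)) (\(w : Type1). w)) ((\(ξ : Nat). \(δ : Nat). elimNat (\(c : Nat). Nat) δ (\(v : Nat). \(α : Nat). succ α) ξ) ((\(ν : Nat). \(γ : Nat). elimNat (\(k : Nat). Nat) γ (\(u : Nat). \(r : Nat). succ r) ν) 1 1) 0)
  ~> (\(σ : Nat). (\(ε : Type1 -> Type1). ε (Type0)) (\(ψ : Type1). ψ)) ((\(w : Nat). \(ξ : Nat). elimNat (\(δ : Nat). Nat) ξ (\(c : Nat). \(v : Nat). succ v) w) ((\(α : Nat). \(ν : Nat). elimNat (\(γ : Nat). Nat) ν (\(k : Nat). \(u : Nat). succ u) α) 1 1) 0)
  ~> (\(σ : Type1 -> Type1). σ (Type0)) (\(ε : Type1). ε)
  ~> (\(σ : Type1). σ) (Type0)
  ~> Type0
the term's type:
  Type1


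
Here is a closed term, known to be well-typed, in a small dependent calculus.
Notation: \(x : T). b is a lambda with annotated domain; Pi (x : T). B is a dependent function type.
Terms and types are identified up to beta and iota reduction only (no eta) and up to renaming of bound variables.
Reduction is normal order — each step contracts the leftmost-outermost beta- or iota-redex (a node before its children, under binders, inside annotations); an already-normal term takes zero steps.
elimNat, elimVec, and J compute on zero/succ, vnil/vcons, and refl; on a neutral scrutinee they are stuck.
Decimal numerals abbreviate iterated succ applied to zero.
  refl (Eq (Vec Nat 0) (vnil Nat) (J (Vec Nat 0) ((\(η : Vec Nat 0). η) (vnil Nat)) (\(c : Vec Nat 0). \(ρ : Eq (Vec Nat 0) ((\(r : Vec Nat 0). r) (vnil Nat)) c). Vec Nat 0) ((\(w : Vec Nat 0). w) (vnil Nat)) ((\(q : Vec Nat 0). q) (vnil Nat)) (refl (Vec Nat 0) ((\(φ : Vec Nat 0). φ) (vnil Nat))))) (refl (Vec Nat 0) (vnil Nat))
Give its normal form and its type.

normal form:
  refl (Eq (Vec Nat 0) (vnil Nat) (vnil Nat)) (refl (Vec Nat 0) (vnil Nat))
inferred type:
  Eq (Eq (Vec Nat 0) (vnil Nat) (vnil Nat)) (refl (Vec Nat 0) (vnil Nat)) (refl (Vec Nat 0) (vnil Nat))


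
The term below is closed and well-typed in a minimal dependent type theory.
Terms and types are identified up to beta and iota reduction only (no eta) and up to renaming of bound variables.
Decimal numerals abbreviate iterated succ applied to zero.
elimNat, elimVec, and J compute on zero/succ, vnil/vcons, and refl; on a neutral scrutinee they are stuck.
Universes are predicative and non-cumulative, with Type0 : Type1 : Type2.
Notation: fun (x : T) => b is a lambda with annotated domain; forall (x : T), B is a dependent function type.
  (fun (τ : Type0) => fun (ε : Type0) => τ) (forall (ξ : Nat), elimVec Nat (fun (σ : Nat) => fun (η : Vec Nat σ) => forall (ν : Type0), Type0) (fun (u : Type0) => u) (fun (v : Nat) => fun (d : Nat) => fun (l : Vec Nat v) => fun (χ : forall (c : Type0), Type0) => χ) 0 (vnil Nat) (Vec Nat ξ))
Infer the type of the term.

the term's type:
  forall (τ : Type0), Type0


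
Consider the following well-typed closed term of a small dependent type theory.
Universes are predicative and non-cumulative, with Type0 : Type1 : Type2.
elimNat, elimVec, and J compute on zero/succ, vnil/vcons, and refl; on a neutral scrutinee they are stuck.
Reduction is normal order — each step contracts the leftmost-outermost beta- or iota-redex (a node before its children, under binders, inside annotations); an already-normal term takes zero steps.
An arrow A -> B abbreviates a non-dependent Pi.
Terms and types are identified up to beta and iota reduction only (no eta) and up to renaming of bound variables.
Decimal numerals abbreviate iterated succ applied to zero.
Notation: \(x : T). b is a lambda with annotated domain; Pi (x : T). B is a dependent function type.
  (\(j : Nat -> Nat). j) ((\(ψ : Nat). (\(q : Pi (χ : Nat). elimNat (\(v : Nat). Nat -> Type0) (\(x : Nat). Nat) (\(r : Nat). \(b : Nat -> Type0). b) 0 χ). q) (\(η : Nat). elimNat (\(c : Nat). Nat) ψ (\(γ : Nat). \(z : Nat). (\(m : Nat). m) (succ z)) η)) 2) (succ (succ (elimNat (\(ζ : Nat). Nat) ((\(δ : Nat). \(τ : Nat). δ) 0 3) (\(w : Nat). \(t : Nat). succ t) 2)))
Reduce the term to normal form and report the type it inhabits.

normal form:
  6
type:
  Nat
observation: the first redex contracted is a beta-redex; the normal form is reached in 29 normal-order steps.


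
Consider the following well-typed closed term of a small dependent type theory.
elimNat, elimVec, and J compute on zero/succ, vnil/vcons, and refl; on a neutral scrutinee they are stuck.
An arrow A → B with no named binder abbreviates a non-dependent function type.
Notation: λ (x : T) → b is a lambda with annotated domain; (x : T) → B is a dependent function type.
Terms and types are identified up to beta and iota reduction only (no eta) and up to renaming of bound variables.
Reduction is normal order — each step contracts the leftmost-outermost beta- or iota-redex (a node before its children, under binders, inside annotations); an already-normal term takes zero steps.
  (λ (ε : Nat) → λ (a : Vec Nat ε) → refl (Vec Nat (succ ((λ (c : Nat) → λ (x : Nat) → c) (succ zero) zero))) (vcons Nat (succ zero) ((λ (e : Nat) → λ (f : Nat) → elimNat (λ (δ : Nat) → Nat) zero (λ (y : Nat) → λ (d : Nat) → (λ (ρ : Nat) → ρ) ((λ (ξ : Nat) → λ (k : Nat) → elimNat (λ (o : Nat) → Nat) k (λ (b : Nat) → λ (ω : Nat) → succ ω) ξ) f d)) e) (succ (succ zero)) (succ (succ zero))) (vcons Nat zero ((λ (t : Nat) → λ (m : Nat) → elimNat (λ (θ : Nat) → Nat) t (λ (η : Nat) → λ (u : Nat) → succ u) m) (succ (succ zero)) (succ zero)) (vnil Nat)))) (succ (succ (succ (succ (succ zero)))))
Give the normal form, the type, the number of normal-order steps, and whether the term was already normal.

normal form:
  λ (ε : Vec Nat (succ (succ (succ (succ (succ zero)))))) → refl (Vec Nat (succ (succ zero))) (vcons Nat (succ zero) (succ (succ (succ (succ zero)))) (vcons Nat zero (succ (succ (succ zero))) (vnil Nat)))
type:
  Vec Nat (succ (succ (succ (succ (succ zero))))) → Eq (Vec Nat (succ (succ zero))) (vcons Nat (succ zero) (succ (succ (succ (succ zero)))) (vcons Nat zero (succ (succ (succ zero))) (vnil Nat))) (vcons Nat (succ zero) (succ (succ (succ (succ zero)))) (vcons Nat zero (succ (succ (succ zero))) (vnil Nat)))
normal-order step count: 38
started in normal form: no
first redex: a beta-redex


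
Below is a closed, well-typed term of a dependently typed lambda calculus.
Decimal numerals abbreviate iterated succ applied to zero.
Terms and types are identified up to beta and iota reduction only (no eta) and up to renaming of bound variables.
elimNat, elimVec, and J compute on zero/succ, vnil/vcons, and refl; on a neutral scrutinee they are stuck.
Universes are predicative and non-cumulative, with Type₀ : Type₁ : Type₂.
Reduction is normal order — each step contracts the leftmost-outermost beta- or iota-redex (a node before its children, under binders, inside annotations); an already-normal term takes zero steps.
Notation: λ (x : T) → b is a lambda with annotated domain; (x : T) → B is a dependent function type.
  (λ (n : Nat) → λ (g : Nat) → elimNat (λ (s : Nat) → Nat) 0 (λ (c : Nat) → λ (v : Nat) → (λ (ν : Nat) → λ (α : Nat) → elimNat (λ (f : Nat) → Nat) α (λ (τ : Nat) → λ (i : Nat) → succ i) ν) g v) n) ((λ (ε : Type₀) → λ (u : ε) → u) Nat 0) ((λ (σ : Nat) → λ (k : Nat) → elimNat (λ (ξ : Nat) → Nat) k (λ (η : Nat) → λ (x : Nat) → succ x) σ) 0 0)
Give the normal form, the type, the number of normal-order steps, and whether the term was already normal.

reduced normal form:
  0
inferred type:
  Nat
steps to reach normal form (normal order): 11
already normal: no
first redex: a beta-redex


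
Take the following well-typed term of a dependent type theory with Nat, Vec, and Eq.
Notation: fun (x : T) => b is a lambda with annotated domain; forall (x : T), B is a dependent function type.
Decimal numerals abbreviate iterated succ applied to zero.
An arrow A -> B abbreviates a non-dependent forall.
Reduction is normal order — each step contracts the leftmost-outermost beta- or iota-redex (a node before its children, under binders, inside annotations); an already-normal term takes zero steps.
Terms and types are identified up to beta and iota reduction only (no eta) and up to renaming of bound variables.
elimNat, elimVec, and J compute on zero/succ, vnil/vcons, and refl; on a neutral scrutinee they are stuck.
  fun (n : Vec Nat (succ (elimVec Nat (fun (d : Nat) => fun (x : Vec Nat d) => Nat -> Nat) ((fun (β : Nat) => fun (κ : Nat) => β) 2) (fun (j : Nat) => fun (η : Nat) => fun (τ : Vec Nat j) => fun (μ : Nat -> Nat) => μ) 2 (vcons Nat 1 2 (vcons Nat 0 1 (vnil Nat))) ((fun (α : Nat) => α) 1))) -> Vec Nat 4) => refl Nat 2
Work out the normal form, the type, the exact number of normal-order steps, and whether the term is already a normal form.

normal form:
  fun (n : Vec Nat 3 -> Vec Nat 4) => refl Nat 2
the term's type:
  (Vec Nat 3 -> Vec Nat 4) -> Eq Nat 2 2
reduction steps (normal order): 13
started in normal form: no
first contracted redex: an elimVec iota-redex


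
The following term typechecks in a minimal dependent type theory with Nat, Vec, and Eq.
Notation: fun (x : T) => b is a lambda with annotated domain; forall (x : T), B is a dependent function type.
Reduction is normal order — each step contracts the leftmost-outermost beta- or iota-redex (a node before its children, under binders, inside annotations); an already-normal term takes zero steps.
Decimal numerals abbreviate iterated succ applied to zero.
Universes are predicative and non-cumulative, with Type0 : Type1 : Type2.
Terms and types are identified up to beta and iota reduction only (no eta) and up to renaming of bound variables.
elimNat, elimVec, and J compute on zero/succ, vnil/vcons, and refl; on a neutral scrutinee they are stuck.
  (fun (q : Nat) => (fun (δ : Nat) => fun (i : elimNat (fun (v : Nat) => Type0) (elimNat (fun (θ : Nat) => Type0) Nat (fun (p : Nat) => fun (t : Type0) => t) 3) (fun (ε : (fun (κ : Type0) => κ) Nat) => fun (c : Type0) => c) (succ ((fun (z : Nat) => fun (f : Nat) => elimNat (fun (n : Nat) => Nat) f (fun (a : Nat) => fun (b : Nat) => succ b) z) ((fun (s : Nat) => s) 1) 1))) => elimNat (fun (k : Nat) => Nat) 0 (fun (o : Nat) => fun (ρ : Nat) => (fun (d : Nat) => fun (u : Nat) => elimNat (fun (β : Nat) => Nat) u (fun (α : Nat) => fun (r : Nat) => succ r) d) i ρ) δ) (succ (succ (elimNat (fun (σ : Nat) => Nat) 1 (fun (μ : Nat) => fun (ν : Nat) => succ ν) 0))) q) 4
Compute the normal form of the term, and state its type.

normal form:
  12
the term's type:
  Nat
observation: normalization takes exactly 59 steps under the normal-order strategy.


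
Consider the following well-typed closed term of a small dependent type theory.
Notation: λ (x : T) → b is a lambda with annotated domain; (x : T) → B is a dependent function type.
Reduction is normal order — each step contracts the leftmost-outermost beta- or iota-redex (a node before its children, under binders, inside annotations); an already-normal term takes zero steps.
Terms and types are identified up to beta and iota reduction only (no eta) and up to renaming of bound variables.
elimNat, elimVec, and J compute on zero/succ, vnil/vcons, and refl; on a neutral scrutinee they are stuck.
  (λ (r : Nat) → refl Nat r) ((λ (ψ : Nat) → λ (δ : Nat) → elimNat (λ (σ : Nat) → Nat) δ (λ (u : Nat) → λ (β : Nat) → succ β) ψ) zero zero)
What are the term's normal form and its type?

reduced normal form:
  refl Nat zero
type:
  Eq Nat zero zero


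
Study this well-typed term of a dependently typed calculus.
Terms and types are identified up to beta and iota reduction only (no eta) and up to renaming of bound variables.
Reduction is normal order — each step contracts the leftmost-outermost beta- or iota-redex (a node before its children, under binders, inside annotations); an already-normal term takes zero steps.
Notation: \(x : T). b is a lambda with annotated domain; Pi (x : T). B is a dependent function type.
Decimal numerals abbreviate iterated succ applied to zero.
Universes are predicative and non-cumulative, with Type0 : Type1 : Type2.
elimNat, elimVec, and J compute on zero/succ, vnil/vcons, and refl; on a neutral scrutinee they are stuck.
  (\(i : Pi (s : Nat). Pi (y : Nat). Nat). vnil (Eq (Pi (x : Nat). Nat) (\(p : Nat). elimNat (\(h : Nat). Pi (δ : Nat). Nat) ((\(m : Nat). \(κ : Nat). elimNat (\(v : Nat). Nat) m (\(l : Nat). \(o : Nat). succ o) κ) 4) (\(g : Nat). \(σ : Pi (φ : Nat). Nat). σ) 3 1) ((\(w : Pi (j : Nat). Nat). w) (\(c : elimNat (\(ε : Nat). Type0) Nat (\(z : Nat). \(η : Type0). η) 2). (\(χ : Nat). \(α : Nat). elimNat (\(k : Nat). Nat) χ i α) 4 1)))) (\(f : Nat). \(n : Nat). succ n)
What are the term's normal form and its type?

reduced normal form:
  vnil (Eq (Pi (i : Nat). Nat) (\(s : Nat). 5) (\(y : Nat). 5))
the term's type:
  Vec (Eq (Pi (i : Nat). Nat) (\(s : Nat). 5) (\(y : Nat). 5)) 0


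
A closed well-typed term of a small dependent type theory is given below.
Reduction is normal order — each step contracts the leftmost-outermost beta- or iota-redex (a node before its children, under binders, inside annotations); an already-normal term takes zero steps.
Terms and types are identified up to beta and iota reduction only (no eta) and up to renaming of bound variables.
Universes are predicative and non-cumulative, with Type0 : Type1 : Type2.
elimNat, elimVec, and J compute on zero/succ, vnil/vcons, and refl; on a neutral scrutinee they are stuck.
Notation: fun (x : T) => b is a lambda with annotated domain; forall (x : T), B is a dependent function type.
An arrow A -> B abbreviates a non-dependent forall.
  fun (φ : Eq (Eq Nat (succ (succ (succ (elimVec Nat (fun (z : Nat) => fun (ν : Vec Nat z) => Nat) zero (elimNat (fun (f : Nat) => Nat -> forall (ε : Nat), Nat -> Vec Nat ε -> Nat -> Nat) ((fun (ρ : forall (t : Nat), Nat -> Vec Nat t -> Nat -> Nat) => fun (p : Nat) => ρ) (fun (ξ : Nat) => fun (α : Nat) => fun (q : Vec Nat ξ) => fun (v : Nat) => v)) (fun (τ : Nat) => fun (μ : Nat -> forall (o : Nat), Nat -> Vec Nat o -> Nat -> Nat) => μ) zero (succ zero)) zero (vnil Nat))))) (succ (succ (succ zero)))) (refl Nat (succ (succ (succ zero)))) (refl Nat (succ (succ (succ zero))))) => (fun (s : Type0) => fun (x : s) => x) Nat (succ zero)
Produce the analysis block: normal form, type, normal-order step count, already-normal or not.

reduced normal form:
  fun (φ : Eq (Eq Nat (succ (succ (succ zero))) (succ (succ (succ zero)))) (refl Nat (succ (succ (succ zero)))) (refl Nat (succ (succ (succ zero))))) => succ zero
type:
  Eq (Eq Nat (succ (succ (succ zero))) (succ (succ (succ zero)))) (refl Nat (succ (succ (succ zero)))) (refl Nat (succ (succ (succ zero)))) -> Nat
steps to reach normal form (normal order): 3
already normal: no
first contracted redex: an elimVec iota-redex


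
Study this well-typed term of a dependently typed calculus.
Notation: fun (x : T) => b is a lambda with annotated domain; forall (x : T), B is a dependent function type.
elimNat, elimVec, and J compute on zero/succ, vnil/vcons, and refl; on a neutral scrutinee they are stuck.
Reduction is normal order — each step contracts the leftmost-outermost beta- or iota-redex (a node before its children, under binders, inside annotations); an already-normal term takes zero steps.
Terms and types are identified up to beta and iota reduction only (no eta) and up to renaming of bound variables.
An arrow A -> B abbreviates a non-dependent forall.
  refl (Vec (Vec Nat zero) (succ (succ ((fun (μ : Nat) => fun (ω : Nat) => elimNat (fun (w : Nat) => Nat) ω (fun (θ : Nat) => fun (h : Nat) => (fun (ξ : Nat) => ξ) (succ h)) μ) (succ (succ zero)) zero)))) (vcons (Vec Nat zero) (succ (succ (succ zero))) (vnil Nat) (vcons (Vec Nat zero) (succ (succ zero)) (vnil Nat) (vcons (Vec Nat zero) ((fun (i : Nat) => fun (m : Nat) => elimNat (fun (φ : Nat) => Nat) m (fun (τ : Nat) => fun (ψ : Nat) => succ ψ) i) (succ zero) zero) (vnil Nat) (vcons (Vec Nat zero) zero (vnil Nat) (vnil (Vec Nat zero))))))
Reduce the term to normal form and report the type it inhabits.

normal form:
  refl (Vec (Vec Nat zero) (succ (succ (succ (succ zero))))) (vcons (Vec Nat zero) (succ (succ (succ zero))) (vnil Nat) (vcons (Vec Nat zero) (succ (succ zero)) (vnil Nat) (vcons (Vec Nat zero) (succ zero) (vnil Nat) (vcons (Vec Nat zero) zero (vnil Nat) (vnil (Vec Nat zero))))))
type:
  Eq (Vec (Vec Nat zero) (succ (succ (succ (succ zero))))) (vcons (Vec Nat zero) (succ (succ (succ zero))) (vnil Nat) (vcons (Vec Nat zero) (succ (succ zero)) (vnil Nat) (vcons (Vec Nat zero) (succ zero) (vnil Nat) (vcons (Vec Nat zero) zero (vnil Nat) (vnil (Vec Nat zero)))))) (vcons (Vec Nat zero) (succ (succ (succ zero))) (vnil Nat) (vcons (Vec Nat zero) (succ (succ zero)) (vnil Nat) (vcons (Vec Nat zero) (succ zero) (vnil Nat) (vcons (Vec Nat zero) zero (vnil Nat) (vnil (Vec Nat zero))))))
observation: 17 normal-order steps separate the term from its normal form.


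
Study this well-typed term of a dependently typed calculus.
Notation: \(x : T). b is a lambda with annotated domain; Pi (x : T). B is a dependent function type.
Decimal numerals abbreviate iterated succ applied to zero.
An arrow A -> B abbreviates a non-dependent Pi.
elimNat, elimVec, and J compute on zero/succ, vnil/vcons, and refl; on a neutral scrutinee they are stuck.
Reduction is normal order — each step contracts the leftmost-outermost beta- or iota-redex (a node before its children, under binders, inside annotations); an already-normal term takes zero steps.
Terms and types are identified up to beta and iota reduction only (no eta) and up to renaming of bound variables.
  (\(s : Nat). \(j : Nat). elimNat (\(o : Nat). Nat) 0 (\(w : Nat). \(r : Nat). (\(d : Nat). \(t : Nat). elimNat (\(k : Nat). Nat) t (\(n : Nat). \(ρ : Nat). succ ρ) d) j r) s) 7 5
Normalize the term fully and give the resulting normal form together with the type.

resulting normal form:
  35
type:
  Nat
observation: contracting a beta-redex first, the term normalizes in 150 steps.


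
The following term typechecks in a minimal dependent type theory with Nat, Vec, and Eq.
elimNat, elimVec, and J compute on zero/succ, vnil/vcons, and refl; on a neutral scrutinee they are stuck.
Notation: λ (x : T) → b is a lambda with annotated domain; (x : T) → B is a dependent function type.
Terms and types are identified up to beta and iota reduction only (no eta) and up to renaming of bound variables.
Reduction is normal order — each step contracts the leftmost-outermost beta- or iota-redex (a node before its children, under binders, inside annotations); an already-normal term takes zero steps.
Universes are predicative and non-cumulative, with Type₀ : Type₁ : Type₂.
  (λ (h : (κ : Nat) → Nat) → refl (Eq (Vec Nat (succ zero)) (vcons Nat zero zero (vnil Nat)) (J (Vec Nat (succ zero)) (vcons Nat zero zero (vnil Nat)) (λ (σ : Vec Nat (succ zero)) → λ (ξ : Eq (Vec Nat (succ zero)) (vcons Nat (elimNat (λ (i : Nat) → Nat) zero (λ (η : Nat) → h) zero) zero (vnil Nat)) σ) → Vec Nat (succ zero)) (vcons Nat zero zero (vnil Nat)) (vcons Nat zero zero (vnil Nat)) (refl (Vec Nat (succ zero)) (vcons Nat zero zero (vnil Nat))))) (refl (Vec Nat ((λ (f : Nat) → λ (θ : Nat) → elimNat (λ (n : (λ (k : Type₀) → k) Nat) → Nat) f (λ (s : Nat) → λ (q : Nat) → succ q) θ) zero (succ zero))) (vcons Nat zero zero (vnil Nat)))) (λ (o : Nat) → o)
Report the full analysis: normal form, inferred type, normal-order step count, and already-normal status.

resulting normal form:
  refl (Eq (Vec Nat (succ zero)) (vcons Nat zero zero (vnil Nat)) (vcons Nat zero zero (vnil Nat))) (refl (Vec Nat (succ zero)) (vcons Nat zero zero (vnil Nat)))
inferred type:
  Eq (Eq (Vec Nat (succ zero)) (vcons Nat zero zero (vnil Nat)) (vcons Nat zero zero (vnil Nat))) (refl (Vec Nat (succ zero)) (vcons Nat zero zero (vnil Nat))) (refl (Vec Nat (succ zero)) (vcons Nat zero zero (vnil Nat)))
reduction steps (normal order): 8
term was already normal: no
first contracted redex: a beta-redex


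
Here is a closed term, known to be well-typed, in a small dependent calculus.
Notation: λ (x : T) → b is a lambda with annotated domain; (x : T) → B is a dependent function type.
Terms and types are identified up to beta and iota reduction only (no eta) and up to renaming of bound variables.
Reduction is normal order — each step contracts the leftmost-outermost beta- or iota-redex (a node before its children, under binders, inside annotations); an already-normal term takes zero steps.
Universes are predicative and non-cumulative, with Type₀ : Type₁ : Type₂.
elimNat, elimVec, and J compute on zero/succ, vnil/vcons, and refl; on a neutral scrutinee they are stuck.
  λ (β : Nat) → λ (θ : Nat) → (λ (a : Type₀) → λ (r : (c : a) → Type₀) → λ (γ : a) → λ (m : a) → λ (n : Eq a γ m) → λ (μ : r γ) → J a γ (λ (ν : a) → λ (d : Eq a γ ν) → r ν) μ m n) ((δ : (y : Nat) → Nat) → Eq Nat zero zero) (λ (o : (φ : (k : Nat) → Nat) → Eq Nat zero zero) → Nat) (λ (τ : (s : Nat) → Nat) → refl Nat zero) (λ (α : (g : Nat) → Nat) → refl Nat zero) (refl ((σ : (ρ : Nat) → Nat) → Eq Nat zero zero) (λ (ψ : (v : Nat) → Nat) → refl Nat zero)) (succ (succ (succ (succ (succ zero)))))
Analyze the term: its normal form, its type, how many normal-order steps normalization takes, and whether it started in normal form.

normal form:
  λ (β : Nat) → λ (θ : Nat) → succ (succ (succ (succ (succ zero))))
inferred type:
  (β : Nat) → (θ : Nat) → Nat
reduction steps (normal order): 7
started in normal form: no
first redex: a beta-redex


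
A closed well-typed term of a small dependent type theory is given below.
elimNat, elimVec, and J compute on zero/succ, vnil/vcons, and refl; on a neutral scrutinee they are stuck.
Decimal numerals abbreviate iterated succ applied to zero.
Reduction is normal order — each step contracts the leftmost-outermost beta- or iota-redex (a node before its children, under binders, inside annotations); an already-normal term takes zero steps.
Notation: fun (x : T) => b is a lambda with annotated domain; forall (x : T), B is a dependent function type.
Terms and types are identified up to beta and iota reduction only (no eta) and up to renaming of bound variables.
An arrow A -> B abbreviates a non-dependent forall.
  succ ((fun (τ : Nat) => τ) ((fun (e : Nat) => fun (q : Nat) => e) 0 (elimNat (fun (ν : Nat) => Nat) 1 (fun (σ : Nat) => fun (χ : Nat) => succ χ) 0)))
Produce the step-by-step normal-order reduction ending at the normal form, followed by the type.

normal-order reduction sequence:
  succ ((fun (τ : Nat) => τ) ((fun (e : Nat) => fun (q : Nat) => e) 0 (elimNat (fun (ν : Nat) => Nat) 1 (fun (σ : Nat) => fun (χ : Nat) => succ χ) 0)))
  ~> succ ((fun (τ : Nat) => fun (e : Nat) => τ) 0 (elimNat (fun (q : Nat) => Nat) 1 (fun (ν : Nat) => fun (σ : Nat) => succ σ) 0))
  ~> succ ((fun (τ : Nat) => 0) (elimNat (fun (e : Nat) => Nat) 1 (fun (q : Nat) => fun (ν : Nat) => succ ν) 0))
  ~> 1
type:
  Nat


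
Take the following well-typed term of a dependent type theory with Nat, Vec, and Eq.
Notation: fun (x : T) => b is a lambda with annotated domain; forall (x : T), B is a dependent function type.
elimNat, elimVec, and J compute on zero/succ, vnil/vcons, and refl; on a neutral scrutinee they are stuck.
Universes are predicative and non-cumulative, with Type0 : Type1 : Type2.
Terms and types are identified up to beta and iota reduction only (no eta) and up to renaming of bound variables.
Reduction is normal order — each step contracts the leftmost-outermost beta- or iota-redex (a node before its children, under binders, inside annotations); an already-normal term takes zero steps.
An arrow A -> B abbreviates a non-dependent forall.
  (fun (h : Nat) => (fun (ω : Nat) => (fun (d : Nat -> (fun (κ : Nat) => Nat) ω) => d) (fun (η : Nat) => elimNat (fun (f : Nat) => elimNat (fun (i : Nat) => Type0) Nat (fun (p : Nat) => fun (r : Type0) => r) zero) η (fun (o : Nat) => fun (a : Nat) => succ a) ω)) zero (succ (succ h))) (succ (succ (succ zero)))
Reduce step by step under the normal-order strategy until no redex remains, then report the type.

normal-order reduction sequence:
  (fun (h : Nat) => (fun (ω : Nat) => (fun (d : Nat -> (fun (κ : Nat) => Nat) ω) => d) (fun (η : Nat) => elimNat (fun (f : Nat) => elimNat (fun (i : Nat) => Type0) Nat (fun (p : Nat) => fun (r : Type0) => r) zero) η (fun (o : Nat) => fun (a : Nat) => succ a) ω)) zero (succ (succ h))) (succ (succ (succ zero)))
  ~> (fun (h : Nat) => (fun (ω : Nat -> (fun (d : Nat) => Nat) h) => ω) (fun (κ : Nat) => elimNat (fun (η : Nat) => elimNat (fun (f : Nat) => Type0) Nat (fun (i : Nat) => fun (p : Type0) => p) zero) κ (fun (r : Nat) => fun (o : Nat) => succ o) h)) zero (succ (succ (succ (succ (succ zero)))))
  ~> (fun (h : Nat -> (fun (ω : Nat) => Nat) zero) => h) (fun (d : Nat) => elimNat (fun (κ : Nat) => elimNat (fun (η : Nat) => Type0) Nat (fun (f : Nat) => fun (i : Type0) => i) zero) d (fun (p : Nat) => fun (r : Nat) => succ r) zero) (succ (succ (succ (succ (succ zero)))))
  ~> (fun (h : Nat) => elimNat (fun (ω : Nat) => elimNat (fun (d : Nat) => Type0) Nat (fun (κ : Nat) => fun (η : Type0) => η) zero) h (fun (f : Nat) => fun (i : Nat) => succ i) zero) (succ (succ (succ (succ (succ zero)))))
  ~> elimNat (fun (h : Nat) => elimNat (fun (ω : Nat) => Type0) Nat (fun (d : Nat) => fun (κ : Type0) => κ) zero) (succ (succ (succ (succ (succ zero))))) (fun (η : Nat) => fun (f : Nat) => succ f) zero
  ~> succ (succ (succ (succ (succ zero))))
the term's type:
  Nat


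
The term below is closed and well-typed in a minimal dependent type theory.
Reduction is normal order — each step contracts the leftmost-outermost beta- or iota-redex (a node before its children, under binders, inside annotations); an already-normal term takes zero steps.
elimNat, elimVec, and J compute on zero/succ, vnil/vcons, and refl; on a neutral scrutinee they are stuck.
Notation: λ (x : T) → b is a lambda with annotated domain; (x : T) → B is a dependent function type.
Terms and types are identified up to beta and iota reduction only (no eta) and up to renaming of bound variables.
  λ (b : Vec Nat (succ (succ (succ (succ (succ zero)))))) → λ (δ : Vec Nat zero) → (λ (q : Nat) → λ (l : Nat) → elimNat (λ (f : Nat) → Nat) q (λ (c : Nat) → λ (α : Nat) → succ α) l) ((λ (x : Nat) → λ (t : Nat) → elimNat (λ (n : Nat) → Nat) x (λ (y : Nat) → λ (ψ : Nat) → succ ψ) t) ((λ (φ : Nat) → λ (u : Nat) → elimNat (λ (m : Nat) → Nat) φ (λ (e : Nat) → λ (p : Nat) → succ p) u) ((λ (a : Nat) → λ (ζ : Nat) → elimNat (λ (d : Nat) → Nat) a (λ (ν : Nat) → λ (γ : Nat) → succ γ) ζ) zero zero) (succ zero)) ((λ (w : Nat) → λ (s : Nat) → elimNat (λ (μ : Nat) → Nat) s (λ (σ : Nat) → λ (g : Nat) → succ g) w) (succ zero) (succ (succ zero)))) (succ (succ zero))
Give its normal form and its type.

reduced normal form:
  λ (b : Vec Nat (succ (succ (succ (succ (succ zero)))))) → λ (δ : Vec Nat zero) → succ (succ (succ (succ (succ (succ zero)))))
inferred type:
  (b : Vec Nat (succ (succ (succ (succ (succ zero)))))) → (δ : Vec Nat zero) → Nat
observation: reduction starts at a beta-redex, and 36 normal-order steps reach the normal form.


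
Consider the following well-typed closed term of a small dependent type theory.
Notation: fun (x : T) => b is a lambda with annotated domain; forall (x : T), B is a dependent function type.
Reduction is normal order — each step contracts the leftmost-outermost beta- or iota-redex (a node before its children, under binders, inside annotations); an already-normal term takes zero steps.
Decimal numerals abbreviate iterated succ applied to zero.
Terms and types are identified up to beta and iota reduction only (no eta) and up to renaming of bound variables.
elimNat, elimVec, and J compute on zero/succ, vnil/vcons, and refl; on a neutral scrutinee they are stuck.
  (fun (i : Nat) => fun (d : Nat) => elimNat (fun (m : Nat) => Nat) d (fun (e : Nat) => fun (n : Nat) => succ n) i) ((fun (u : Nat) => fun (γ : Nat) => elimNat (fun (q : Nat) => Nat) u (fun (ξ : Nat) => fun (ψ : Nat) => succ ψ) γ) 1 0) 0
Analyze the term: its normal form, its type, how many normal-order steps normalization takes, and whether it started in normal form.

normal form:
  1
inferred type:
  Nat
normal-order step count: 9
already normal: no
first contracted redex: a beta-redex


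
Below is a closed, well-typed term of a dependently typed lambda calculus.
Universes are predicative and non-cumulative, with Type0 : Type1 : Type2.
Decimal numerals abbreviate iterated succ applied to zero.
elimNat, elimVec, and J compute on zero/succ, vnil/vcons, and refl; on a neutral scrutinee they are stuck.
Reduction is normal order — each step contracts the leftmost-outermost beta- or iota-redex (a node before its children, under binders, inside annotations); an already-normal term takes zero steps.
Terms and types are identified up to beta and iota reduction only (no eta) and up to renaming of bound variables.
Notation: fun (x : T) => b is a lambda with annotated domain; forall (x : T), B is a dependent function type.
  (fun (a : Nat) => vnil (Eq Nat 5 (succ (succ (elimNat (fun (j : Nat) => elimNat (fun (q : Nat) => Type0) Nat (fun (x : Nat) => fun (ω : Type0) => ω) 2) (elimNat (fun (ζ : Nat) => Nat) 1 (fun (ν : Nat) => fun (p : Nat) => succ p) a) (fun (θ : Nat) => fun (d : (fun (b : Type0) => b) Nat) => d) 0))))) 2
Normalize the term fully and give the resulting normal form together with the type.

reduced normal form:
  vnil (Eq Nat 5 5)
type:
  Vec (Eq Nat 5 5) 0
observation: reduction starts at a beta-redex, and 9 normal-order steps reach the normal form.


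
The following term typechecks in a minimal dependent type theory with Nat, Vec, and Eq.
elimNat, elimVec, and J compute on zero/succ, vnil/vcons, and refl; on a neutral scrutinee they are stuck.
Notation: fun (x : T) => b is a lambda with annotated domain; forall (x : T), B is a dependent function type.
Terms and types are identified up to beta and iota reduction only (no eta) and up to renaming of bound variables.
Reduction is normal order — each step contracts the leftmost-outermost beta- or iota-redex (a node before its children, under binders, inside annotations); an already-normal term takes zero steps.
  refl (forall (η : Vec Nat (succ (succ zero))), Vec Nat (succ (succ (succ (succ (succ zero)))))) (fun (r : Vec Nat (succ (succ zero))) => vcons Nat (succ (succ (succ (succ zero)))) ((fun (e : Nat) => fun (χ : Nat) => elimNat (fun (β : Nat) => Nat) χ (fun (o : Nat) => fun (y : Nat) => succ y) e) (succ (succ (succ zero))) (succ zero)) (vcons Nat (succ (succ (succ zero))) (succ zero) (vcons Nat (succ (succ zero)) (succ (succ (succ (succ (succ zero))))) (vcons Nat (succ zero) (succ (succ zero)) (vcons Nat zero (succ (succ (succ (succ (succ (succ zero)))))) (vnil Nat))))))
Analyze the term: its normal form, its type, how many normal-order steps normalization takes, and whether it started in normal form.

resulting normal form:
  refl (forall (η : Vec Nat (succ (succ zero))), Vec Nat (succ (succ (succ (succ (succ zero)))))) (fun (r : Vec Nat (succ (succ zero))) => vcons Nat (succ (succ (succ (succ zero)))) (succ (succ (succ (succ zero)))) (vcons Nat (succ (succ (succ zero))) (succ zero) (vcons Nat (succ (succ zero)) (succ (succ (succ (succ (succ zero))))) (vcons Nat (succ zero) (succ (succ zero)) (vcons Nat zero (succ (succ (succ (succ (succ (succ zero)))))) (vnil Nat))))))
inferred type:
  Eq (forall (η : Vec Nat (succ (succ zero))), Vec Nat (succ (succ (succ (succ (succ zero)))))) (fun (r : Vec Nat (succ (succ zero))) => vcons Nat (succ (succ (succ (succ zero)))) (succ (succ (succ (succ zero)))) (vcons Nat (succ (succ (succ zero))) (succ zero) (vcons Nat (succ (succ zero)) (succ (succ (succ (succ (succ zero))))) (vcons Nat (succ zero) (succ (succ zero)) (vcons Nat zero (succ (succ (succ (succ (succ (succ zero)))))) (vnil Nat)))))) (fun (e : Vec Nat (succ (succ zero))) => vcons Nat (succ (succ (succ (succ zero)))) (succ (succ (succ (succ zero)))) (vcons Nat (succ (succ (succ zero))) (succ zero) (vcons Nat (succ (succ zero)) (succ (succ (succ (succ (succ zero))))) (vcons Nat (succ zero) (succ (succ zero)) (vcons Nat zero (succ (succ (succ (succ (succ (succ zero)))))) (vnil Nat))))))
reduction steps (normal order): 12
started in normal form: no
first contracted redex: a beta-redex
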